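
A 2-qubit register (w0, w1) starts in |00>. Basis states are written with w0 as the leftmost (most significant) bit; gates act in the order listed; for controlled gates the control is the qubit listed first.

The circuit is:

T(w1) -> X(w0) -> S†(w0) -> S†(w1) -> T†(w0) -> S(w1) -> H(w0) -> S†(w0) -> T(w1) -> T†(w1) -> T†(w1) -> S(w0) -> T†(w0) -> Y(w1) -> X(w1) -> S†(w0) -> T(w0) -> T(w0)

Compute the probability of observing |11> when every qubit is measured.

A full measurement returns |11> with probability 0.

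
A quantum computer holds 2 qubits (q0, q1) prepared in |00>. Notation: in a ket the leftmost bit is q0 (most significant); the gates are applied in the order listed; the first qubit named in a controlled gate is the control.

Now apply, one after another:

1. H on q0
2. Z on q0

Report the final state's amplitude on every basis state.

After the circuit, the state carries amplitude sqrt(2)/2 on |00>, 0 on |01>, -sqrt(2)/2 on |10>, 0 on |11>.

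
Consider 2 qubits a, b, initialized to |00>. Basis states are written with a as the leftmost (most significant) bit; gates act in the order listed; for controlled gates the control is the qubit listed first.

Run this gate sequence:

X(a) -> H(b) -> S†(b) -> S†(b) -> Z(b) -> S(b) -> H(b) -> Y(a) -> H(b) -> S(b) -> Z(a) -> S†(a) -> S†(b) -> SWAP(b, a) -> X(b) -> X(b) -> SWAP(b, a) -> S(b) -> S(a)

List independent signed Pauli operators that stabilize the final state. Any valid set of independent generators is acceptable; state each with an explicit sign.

The final state is stabilized by the group generated by -IX, +ZI; other independent generating sets are equally valid. Key observation: steps 12-19 multiply out to the identity, so the circuit reduces to the remaining gates.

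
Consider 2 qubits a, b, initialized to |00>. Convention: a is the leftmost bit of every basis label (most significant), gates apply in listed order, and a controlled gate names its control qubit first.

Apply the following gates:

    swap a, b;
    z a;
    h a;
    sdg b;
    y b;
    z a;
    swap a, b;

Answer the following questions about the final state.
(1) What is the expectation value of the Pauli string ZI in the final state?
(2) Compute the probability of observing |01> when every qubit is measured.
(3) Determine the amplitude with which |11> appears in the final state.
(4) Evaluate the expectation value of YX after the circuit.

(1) In the final state, ZI has expectation -1.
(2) The probability of measuring |01> is 0.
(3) The final state's coefficient on |11> equals -sqrt(2)*I/2.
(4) The expectation value of YX is 0.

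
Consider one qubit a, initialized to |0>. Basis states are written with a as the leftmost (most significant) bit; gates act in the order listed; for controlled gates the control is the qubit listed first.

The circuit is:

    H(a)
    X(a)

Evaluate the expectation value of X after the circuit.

In the final state, X has expectation 1.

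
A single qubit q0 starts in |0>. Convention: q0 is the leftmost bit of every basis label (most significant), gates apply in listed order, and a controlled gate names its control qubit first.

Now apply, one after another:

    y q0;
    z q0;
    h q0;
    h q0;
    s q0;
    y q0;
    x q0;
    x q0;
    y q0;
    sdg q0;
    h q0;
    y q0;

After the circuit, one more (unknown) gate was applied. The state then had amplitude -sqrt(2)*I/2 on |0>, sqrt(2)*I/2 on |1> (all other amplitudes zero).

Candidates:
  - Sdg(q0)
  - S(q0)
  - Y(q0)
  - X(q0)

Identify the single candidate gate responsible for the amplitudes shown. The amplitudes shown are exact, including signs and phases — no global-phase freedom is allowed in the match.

The unique candidate consistent with the amplitudes is Y(q0).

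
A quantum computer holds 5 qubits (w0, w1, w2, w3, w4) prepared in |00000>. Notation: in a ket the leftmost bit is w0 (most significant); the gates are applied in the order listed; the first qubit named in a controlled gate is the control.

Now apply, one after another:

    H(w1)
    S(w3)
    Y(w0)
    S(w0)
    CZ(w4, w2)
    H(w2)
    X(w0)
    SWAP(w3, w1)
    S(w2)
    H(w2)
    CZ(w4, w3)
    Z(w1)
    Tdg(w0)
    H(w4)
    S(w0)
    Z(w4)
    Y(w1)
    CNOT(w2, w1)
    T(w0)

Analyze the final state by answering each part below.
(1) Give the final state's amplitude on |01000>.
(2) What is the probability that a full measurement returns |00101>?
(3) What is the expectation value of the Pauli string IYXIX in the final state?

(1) |01000> carries amplitude 1/4 - I/4 in the final state.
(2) A full measurement returns |00101> with probability 1/8.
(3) The expectation value of IYXIX is -1.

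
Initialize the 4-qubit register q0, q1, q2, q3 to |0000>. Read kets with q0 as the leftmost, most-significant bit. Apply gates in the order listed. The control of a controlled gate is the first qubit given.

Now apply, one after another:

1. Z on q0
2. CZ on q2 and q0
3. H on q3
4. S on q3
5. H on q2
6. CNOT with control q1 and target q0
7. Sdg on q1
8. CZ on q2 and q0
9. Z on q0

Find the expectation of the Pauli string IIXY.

In the final state, IIXY has expectation 1.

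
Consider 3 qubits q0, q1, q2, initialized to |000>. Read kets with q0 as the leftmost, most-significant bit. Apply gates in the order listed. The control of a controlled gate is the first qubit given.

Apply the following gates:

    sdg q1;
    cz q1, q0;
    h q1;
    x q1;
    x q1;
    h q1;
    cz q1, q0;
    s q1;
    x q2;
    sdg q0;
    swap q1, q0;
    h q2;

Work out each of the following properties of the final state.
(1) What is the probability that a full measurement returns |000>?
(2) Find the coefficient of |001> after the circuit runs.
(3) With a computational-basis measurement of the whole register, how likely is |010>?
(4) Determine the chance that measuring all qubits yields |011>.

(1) A full measurement returns |000> with probability 1/2.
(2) |001> carries amplitude -sqrt(2)/2 in the final state.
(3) A full measurement returns |010> with probability 0.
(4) A full measurement returns |011> with probability 0.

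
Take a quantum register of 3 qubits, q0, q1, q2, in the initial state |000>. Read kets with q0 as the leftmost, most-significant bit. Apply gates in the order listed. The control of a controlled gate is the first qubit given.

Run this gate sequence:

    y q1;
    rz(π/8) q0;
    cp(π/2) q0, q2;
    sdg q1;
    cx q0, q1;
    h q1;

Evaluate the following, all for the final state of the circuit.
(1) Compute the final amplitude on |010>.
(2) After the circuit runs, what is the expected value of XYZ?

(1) The final state's coefficient on |010> equals sqrt(2)*exp(15*I*pi/16)/2.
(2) The observable XYZ averages to 0.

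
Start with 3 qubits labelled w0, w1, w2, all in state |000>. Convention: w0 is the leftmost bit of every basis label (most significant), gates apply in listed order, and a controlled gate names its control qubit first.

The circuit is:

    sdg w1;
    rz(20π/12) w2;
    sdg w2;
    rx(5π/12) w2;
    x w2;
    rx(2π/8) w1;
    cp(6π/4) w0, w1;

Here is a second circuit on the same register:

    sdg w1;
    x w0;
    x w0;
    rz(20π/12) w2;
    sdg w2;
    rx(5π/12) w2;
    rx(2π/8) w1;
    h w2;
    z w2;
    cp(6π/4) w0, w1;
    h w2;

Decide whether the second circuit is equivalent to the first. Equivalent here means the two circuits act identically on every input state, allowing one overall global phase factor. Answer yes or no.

Yes: on every input state the two circuits agree up to one overall phase factor.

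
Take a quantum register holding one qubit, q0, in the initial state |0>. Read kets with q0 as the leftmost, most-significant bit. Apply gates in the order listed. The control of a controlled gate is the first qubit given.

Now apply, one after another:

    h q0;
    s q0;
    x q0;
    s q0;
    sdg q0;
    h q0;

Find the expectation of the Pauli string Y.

The observable Y averages to 1.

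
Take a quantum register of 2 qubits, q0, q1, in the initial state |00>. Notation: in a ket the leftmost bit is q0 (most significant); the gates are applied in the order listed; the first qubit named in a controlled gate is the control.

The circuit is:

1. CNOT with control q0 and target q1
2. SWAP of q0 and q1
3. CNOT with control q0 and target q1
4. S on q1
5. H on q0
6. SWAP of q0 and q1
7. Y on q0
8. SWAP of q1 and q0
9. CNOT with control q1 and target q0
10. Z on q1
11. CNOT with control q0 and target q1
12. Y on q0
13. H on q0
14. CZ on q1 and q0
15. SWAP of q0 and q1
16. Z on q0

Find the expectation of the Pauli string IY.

The observable IY averages to 0.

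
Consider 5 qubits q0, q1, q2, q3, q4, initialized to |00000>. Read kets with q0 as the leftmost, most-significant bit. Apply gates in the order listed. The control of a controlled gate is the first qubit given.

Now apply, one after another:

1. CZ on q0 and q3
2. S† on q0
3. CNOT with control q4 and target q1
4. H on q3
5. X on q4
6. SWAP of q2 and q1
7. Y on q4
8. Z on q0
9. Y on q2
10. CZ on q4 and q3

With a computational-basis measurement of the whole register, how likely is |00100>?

A full measurement returns |00100> with probability 1/2.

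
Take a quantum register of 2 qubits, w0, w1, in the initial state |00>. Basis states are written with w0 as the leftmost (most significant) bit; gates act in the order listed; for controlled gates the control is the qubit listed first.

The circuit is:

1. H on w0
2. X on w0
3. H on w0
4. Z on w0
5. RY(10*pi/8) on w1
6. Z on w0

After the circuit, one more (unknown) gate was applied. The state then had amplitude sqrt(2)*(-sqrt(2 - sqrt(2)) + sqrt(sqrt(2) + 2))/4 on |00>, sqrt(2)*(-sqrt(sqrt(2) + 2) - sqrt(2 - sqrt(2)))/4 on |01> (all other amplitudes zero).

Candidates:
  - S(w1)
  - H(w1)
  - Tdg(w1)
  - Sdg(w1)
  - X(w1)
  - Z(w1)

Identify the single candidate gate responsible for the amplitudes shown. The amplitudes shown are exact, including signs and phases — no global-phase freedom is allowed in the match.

The unique candidate consistent with the amplitudes is H(w1). Key observation: the block from step 1 through step 4 cancels to the identity and can be dropped.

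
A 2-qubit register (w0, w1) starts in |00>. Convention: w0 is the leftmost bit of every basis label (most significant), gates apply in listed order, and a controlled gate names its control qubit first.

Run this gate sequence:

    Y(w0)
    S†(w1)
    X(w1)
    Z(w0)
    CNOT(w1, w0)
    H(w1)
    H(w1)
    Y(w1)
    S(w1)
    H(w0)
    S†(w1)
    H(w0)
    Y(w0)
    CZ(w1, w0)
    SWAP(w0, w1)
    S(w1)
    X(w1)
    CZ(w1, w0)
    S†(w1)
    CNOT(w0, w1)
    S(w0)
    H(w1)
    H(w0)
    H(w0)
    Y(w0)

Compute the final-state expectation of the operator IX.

The expectation value of IX is 1.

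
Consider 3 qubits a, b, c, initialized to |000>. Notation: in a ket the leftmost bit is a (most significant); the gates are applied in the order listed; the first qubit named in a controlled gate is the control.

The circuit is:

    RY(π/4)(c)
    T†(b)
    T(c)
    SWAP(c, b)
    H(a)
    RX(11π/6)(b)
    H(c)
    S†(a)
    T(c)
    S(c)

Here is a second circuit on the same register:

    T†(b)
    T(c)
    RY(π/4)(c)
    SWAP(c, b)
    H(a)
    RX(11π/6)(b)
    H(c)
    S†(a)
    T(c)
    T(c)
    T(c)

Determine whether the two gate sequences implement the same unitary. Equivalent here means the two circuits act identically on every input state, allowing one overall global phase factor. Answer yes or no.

No, they are not equivalent — no single phase factor reconciles the two unitaries.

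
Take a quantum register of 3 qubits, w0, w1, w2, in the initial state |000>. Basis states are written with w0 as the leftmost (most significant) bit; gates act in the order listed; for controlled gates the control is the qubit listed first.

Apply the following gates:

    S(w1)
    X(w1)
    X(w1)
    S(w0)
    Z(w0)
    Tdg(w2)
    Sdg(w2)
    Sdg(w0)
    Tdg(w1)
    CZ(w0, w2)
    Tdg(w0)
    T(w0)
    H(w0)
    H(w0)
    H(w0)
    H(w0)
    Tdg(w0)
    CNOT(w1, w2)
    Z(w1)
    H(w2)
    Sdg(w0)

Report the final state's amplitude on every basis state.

After the circuit, the state carries amplitude sqrt(2)/2 on |000>, sqrt(2)/2 on |001>, and 0 on every other basis state.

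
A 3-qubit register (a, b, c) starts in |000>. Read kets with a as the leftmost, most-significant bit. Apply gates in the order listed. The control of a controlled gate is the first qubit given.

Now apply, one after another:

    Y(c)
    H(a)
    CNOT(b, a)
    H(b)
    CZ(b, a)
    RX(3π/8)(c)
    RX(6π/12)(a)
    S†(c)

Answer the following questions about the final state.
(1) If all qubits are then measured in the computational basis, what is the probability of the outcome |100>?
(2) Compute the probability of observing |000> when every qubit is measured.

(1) A full measurement returns |100> with probability 1/8 - sqrt(2 - sqrt(2))/16.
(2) A full measurement returns |000> with probability 1/8 - sqrt(2 - sqrt(2))/16.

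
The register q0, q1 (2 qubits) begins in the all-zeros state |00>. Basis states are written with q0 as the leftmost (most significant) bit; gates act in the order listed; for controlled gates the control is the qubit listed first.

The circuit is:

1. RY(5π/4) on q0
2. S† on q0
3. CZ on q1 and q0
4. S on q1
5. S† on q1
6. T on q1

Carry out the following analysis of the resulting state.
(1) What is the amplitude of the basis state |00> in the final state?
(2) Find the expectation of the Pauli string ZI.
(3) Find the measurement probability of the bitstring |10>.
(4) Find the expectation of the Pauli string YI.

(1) The amplitude on |00> is -sqrt(2 - sqrt(2))/2. Key observation: steps 4-5 multiply out to the identity, so the circuit reduces to the remaining gates.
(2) In the final state, ZI has expectation -sqrt(2)/2.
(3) A full measurement returns |10> with probability sqrt(2)/4 + 1/2.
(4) In the final state, YI has expectation sqrt(2)/2.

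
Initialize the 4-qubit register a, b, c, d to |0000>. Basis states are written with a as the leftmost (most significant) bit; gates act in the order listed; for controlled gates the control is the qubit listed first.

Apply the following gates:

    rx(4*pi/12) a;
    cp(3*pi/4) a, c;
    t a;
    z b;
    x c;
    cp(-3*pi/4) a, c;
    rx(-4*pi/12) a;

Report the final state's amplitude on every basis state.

The resulting statevector has amplitude 3/4 - I/4 on |0010>, sqrt(3)*(-1 + I)/4 on |1010>, and 0 on every other basis state.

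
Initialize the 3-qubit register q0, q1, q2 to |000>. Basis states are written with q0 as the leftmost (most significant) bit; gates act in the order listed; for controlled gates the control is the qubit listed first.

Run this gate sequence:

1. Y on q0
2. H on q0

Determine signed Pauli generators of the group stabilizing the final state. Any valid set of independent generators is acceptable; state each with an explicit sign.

One valid set of independent stabilizer generators is -XII, +IZI, +IIZ (any independent generating set of the same group is equally correct).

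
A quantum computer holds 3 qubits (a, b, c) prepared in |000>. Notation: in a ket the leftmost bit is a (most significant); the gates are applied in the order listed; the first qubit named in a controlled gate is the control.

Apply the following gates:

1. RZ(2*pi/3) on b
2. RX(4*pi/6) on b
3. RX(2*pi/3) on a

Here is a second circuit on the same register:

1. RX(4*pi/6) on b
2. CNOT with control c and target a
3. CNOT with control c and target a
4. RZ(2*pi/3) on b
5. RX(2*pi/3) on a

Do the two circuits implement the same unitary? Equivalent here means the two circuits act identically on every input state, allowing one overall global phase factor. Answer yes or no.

No — the two circuits implement different unitaries, even allowing a global phase.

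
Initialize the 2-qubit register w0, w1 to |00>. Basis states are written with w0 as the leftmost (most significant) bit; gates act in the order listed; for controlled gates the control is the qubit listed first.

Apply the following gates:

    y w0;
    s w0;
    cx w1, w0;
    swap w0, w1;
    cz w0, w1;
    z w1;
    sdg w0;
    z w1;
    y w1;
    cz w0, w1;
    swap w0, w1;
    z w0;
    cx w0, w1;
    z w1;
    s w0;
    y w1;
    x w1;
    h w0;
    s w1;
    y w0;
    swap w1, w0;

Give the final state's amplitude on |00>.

The amplitude on |00> is sqrt(2)*I/2.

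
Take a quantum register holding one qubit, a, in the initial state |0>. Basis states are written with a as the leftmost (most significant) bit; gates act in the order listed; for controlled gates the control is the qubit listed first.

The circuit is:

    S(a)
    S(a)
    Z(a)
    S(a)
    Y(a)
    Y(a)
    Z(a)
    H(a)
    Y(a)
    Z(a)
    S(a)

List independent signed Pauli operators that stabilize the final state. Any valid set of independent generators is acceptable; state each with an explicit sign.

One valid set of independent stabilizer generators is +Y (any independent generating set of the same group is equally correct).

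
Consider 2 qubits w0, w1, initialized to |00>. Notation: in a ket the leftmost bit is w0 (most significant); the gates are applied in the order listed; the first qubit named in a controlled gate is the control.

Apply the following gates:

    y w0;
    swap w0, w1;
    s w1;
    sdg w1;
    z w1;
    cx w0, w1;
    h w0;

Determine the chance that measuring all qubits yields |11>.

The probability of measuring |11> is 1/2.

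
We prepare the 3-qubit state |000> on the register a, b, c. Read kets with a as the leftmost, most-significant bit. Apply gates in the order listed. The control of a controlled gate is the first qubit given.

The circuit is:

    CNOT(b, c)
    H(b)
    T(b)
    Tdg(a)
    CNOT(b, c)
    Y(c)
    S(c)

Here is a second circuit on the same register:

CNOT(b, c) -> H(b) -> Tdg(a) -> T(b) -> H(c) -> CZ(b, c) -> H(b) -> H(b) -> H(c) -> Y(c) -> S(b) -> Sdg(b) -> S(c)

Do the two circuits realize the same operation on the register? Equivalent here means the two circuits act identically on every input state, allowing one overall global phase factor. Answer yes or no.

Yes, they are equivalent — the unitaries differ by at most a global phase.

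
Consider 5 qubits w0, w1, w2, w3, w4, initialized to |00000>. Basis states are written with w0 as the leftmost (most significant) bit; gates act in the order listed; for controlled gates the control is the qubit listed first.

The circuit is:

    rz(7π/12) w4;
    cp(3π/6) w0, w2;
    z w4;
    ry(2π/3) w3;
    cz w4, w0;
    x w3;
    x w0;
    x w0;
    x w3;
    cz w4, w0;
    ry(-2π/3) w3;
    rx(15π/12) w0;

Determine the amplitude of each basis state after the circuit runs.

The resulting statevector has amplitude sqrt(2 - sqrt(2))*exp(17*I*pi/24)/2 on |00000>, -sqrt(sqrt(2) + 2)*exp(5*I*pi/24)/2 on |10000>, and 0 on every other basis state.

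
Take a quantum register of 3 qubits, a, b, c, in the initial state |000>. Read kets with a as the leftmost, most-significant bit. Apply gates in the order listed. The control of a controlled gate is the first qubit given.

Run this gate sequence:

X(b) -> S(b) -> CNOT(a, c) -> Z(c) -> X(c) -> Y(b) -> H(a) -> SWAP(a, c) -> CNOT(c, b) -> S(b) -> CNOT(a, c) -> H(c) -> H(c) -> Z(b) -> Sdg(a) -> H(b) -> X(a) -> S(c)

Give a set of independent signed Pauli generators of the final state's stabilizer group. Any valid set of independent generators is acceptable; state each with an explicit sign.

The final state is stabilized by the group generated by -IXZ, -IZX, +ZII; other independent generating sets are equally valid.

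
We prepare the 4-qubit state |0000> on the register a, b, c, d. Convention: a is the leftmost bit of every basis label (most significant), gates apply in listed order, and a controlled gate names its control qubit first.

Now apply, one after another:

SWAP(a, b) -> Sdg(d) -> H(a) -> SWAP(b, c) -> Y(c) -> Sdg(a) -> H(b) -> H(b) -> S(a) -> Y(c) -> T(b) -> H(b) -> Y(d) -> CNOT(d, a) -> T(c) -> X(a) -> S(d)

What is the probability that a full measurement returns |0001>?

A full measurement returns |0001> with probability 1/4. Key observation: the block from step 5 through step 10 cancels to the identity and can be dropped.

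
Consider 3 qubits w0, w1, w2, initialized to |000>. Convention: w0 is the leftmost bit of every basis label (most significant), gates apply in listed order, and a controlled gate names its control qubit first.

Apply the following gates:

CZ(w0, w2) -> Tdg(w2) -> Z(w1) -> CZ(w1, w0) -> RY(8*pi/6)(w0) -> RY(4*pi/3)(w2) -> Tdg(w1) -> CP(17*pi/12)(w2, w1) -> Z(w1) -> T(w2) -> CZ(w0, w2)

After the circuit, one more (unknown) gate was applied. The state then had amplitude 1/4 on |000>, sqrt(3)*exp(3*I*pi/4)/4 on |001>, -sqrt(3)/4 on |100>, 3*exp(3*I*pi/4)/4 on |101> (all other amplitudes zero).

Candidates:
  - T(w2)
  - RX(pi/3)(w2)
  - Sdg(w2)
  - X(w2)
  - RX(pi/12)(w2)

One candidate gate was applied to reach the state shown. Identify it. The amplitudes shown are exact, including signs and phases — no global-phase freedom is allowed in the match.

It was Sdg(w2) that produced the state shown.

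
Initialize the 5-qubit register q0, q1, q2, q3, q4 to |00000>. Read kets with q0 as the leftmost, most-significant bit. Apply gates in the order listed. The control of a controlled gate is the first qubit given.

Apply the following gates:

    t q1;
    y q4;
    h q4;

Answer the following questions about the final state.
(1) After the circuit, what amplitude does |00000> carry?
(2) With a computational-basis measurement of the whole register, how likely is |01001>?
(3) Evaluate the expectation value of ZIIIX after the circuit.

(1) The amplitude on |00000> is sqrt(2)*I/2.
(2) A full measurement returns |01001> with probability 0.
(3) The expectation value of ZIIIX is -1.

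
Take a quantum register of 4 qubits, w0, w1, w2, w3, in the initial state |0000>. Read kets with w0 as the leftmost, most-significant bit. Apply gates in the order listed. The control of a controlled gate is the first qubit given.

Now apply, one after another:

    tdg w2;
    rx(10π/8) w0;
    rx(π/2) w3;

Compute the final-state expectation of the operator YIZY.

The expectation value of YIZY is -sqrt(2)/2.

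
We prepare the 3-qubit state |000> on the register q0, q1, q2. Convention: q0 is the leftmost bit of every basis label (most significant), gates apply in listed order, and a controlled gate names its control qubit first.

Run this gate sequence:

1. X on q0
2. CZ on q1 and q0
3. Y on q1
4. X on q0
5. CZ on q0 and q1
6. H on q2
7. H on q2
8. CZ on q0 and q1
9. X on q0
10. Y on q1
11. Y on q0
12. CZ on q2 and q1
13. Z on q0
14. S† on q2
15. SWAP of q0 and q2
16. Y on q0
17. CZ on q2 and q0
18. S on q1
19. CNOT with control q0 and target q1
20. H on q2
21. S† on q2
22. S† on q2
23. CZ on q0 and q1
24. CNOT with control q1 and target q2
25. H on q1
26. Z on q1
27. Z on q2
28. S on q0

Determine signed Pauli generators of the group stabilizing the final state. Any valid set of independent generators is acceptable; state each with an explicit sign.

The final state is stabilized by the group generated by +IXI, +IIX, -ZII; other independent generating sets are equally valid.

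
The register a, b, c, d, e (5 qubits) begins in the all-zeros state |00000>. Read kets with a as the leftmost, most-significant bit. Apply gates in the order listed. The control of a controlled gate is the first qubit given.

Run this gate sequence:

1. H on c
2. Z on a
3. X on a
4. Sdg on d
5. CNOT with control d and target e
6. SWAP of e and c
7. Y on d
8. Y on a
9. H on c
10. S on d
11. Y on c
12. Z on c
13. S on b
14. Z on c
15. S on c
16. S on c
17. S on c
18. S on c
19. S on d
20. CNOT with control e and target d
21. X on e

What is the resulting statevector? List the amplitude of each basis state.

The final amplitudes are I/2 on |00000>, I/2 on |00011>, -I/2 on |00100>, -I/2 on |00111>, and 0 on every other basis state. Key observation: the block from step 15 through step 18 cancels to the identity and can be dropped.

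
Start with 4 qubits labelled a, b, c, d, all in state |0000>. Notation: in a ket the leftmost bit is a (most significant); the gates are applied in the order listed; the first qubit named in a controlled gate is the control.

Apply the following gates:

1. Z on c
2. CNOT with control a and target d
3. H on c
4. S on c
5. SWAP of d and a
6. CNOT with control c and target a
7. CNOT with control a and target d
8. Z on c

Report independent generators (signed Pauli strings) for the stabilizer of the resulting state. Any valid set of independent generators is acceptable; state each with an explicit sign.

The stabilizer group can be generated by -XIXY, +ZIIZ, +IZII, +IIZZ, among other valid generating sets.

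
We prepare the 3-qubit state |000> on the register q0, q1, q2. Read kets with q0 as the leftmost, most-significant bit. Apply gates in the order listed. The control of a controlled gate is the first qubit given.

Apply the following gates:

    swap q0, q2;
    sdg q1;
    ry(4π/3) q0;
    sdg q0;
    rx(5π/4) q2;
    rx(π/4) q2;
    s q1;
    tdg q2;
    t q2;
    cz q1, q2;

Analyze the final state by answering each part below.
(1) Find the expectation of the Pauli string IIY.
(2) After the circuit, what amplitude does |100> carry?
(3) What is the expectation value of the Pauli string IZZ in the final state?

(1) In the final state, IIY has expectation 1.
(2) |100> carries amplitude sqrt(6)*I/4 in the final state.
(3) In the final state, IZZ has expectation 0.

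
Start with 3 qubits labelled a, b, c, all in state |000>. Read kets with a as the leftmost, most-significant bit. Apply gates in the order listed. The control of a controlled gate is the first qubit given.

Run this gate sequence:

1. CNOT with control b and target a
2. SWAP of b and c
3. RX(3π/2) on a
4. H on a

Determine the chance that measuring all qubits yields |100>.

Outcome |100> occurs with probability 1/2.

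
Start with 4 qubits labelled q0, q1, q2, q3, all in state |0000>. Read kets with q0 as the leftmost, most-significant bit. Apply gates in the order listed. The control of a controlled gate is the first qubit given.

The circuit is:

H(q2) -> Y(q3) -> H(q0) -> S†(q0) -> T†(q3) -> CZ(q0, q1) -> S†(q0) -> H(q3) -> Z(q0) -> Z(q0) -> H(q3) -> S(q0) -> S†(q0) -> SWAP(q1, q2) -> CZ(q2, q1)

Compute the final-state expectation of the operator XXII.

In the final state, XXII has expectation -1. Key observation: the block from step 7 through step 12 cancels to the identity and can be dropped.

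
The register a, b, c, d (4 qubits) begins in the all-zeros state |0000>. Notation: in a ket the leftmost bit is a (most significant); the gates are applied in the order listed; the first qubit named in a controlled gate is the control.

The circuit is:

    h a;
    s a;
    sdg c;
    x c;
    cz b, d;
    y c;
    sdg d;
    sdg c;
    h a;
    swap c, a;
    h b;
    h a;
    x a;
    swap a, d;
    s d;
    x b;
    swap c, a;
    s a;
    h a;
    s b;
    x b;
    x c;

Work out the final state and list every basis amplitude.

The resulting statevector has amplitude sqrt(2)*(1 + I)/4 on |0010>, sqrt(2)*(-1 + I)/4 on |0011>, sqrt(2)*(1 - I)/4 on |0110>, sqrt(2)*(1 + I)/4 on |0111>, and 0 on every other basis state.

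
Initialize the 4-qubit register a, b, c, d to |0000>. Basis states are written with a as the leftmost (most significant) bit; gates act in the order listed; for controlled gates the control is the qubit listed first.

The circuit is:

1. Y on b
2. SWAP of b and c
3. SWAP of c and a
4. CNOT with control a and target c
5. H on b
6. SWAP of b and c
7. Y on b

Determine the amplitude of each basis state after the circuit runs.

The resulting statevector has amplitude sqrt(2)/2 on |1000>, sqrt(2)/2 on |1010>, and 0 on every other basis state.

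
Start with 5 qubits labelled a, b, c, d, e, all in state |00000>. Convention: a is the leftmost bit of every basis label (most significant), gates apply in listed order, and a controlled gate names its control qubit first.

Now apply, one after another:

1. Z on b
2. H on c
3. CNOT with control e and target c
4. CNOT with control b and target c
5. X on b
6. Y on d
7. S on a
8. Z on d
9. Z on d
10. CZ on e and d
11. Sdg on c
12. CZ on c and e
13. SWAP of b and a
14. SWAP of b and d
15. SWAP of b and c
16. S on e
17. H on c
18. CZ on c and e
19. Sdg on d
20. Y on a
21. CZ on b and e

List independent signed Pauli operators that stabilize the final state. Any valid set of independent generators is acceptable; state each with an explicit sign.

The stabilizer group can be generated by -IYIII, -IIXII, +ZIIII, +IIIZI, +IIIIZ, among other valid generating sets.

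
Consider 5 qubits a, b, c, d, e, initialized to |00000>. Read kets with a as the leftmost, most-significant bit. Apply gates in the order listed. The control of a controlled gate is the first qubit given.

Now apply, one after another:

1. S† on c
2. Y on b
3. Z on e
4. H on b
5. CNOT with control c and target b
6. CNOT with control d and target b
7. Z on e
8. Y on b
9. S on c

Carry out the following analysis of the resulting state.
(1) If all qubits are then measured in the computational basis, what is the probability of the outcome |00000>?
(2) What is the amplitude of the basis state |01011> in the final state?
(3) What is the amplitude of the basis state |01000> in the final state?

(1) The probability of measuring |00000> is 1/2.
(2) The final state's coefficient on |01011> equals 0.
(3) The amplitude on |01000> is -sqrt(2)/2.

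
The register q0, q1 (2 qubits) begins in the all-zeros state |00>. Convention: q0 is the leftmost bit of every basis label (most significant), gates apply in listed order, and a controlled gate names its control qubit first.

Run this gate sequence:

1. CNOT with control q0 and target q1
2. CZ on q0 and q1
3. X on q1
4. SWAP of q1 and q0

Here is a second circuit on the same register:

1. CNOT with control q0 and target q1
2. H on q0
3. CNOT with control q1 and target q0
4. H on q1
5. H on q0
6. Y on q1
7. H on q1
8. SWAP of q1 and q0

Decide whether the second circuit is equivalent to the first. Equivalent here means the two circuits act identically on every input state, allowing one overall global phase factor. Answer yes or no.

No: there is an input state on which the two circuits produce genuinely different outputs (not merely differing by a phase).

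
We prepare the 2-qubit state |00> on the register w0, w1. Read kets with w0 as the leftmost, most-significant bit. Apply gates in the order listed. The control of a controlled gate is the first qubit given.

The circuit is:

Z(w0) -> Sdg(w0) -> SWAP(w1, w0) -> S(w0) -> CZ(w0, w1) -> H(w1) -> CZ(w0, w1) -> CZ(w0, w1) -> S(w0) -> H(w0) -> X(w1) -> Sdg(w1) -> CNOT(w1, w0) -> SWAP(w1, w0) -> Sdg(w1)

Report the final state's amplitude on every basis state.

After the circuit, the state carries amplitude 1/2 on |00>, -I/2 on |01>, -I/2 on |10>, -1/2 on |11>.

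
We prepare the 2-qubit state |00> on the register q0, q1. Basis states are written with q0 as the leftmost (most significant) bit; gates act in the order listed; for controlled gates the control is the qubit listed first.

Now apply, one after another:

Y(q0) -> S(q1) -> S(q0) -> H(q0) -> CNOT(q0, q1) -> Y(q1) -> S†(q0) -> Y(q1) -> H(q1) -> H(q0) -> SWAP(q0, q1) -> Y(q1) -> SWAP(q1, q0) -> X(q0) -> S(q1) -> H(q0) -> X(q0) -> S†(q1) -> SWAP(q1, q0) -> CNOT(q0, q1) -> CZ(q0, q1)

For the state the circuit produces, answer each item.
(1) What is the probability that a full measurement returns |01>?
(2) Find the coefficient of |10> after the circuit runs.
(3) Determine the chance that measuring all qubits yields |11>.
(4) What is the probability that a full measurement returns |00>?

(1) A full measurement returns |01> with probability 1/4.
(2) The final state's coefficient on |10> equals -1/2.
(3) Outcome |11> occurs with probability 1/4.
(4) A full measurement returns |00> with probability 1/4.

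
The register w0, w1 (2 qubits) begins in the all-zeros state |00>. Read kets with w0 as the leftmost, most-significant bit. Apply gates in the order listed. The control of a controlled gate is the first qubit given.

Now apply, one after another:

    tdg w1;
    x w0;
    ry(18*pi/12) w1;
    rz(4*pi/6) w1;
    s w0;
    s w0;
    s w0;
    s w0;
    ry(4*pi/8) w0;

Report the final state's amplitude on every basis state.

The final amplitudes are -exp(2*I*pi/3)/2 on |00>, -exp(I*pi/3)/2 on |01>, exp(2*I*pi/3)/2 on |10>, exp(I*pi/3)/2 on |11>.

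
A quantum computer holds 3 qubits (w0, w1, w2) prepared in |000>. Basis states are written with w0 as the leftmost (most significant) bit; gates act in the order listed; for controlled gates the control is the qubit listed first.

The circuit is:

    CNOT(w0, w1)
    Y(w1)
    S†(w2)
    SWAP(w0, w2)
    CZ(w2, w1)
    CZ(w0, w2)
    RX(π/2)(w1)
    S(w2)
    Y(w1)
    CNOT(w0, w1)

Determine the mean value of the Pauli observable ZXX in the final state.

The expectation value of ZXX is 0.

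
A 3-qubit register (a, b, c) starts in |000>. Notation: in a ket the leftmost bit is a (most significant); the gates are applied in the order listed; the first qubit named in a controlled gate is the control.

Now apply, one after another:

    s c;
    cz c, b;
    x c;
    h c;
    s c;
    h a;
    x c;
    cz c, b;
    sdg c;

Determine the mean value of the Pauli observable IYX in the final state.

The expectation value of IYX is 0.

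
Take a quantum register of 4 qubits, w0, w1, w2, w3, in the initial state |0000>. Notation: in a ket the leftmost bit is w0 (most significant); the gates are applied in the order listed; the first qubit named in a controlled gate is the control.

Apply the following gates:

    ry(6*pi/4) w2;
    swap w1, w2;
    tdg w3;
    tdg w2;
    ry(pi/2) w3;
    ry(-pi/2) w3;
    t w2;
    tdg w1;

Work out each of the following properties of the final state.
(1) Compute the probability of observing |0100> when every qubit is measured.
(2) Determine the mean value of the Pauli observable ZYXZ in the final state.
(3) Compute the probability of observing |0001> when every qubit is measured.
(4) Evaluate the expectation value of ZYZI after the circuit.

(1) A full measurement returns |0100> with probability 1/2.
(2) The expectation value of ZYXZ is 0.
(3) Outcome |0001> occurs with probability 0.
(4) The expectation value of ZYZI is sqrt(2)/2.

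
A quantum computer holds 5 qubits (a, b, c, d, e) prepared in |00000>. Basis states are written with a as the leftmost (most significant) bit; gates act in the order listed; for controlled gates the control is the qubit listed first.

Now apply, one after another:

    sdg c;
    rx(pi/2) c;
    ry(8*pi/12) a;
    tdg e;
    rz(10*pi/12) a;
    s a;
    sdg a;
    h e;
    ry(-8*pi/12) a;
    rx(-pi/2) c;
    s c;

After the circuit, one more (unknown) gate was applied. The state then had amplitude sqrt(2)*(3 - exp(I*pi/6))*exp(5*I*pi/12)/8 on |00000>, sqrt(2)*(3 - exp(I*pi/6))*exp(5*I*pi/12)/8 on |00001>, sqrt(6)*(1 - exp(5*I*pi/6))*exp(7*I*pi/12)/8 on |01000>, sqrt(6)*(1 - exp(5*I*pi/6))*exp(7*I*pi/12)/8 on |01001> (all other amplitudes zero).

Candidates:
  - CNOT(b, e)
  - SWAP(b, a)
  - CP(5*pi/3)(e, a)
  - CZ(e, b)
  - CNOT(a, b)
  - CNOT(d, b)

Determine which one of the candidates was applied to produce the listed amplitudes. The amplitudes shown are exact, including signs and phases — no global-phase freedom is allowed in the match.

It was SWAP(b, a) that produced the state shown.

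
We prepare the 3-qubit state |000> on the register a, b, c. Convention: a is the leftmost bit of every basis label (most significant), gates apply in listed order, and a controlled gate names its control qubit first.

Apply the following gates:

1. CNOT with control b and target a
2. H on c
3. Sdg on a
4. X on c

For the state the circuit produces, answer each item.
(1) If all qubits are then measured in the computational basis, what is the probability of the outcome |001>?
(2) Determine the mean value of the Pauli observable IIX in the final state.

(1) Outcome |001> occurs with probability 1/2.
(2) The expectation value of IIX is 1.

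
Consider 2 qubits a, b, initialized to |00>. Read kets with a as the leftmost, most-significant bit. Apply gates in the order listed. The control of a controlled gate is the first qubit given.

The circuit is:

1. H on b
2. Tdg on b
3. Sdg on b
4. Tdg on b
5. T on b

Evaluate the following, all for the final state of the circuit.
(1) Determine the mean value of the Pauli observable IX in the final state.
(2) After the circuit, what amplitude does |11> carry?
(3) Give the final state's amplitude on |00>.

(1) The expectation value of IX is -sqrt(2)/2.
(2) The amplitude on |11> is 0.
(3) |00> carries amplitude sqrt(2)/2 in the final state.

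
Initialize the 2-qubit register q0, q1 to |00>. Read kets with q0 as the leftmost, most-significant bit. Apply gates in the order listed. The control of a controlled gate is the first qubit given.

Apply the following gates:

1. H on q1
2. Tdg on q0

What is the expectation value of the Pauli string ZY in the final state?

The expectation value of ZY is 0.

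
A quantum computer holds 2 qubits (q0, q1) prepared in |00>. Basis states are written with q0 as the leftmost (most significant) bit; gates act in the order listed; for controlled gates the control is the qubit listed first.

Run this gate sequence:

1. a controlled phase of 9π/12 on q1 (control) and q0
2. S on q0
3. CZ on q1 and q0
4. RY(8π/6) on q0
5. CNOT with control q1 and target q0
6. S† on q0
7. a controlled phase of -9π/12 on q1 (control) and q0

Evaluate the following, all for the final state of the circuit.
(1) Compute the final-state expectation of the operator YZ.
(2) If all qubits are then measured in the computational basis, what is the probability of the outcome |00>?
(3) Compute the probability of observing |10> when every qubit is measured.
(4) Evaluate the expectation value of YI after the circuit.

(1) In the final state, YZ has expectation sqrt(3)/2.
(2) The probability of measuring |00> is 1/4.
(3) The probability of measuring |10> is 3/4.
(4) The observable YI averages to sqrt(3)/2.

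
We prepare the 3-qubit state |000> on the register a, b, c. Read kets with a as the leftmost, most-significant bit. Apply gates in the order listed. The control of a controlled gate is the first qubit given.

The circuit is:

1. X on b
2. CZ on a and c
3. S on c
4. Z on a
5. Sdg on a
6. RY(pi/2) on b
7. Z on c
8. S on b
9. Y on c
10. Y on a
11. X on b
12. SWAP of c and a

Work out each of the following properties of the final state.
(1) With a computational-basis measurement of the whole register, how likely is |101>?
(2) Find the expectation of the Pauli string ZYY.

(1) A full measurement returns |101> with probability 1/2.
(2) The expectation value of ZYY is 0.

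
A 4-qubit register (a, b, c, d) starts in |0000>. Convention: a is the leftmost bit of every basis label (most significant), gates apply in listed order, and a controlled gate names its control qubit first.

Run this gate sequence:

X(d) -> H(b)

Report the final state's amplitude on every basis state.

After the circuit, the state carries amplitude sqrt(2)/2 on |0001>, sqrt(2)/2 on |0101>, and 0 on every other basis state.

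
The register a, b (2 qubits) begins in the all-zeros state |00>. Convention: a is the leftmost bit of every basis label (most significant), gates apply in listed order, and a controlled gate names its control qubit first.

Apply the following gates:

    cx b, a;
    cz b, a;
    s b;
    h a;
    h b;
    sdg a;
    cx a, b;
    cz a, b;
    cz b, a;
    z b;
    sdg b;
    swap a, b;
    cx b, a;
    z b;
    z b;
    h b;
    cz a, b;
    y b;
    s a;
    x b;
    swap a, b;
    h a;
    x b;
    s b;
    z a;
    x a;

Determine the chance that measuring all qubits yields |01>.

Outcome |01> occurs with probability 1/4.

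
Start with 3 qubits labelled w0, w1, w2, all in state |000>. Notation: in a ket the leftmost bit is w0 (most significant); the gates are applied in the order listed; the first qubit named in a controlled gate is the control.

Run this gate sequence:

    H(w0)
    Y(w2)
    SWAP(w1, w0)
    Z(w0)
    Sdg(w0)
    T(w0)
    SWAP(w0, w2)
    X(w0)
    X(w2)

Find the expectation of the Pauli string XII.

In the final state, XII has expectation 0.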